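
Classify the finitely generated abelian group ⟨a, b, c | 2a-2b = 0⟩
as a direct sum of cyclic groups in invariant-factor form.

Answer: M ≅ ℤ^2 ⊕ ℤ/2

Derivation:
rank_ℚ(R)=1; free=3−1=2
SNF(R) diag = [2] → torsion [2]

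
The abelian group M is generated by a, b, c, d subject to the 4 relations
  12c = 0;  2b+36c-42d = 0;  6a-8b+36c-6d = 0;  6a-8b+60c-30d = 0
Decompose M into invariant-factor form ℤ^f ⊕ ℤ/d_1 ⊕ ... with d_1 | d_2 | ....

Answer: M ≅ ℤ/2 ⊕ ℤ/6 ⊕ ℤ/12 ⊕ ℤ/24

Derivation:
rank_ℚ(R)=4; free=4−4=0
SNF(R) diag = [2, 6, 12, 24] → torsion [2, 6, 12, 24]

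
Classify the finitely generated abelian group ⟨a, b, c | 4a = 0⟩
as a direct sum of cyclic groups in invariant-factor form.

rank_ℚ(R)=1; free=3−1=2
SNF(R) diag = [4] → torsion [4]

Answer: M ≅ ℤ^2 ⊕ ℤ/4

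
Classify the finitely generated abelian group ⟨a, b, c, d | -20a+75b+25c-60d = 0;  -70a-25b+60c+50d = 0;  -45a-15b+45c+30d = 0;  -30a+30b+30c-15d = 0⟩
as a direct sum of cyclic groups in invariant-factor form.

Answer: M ≅ ℤ/5 ⊕ ℤ/5 ⊕ ℤ/15 ⊕ ℤ/45

Derivation:
rank_ℚ(R)=4; free=4−4=0
SNF(R) diag = [5, 5, 15, 45] → torsion [5, 5, 15, 45]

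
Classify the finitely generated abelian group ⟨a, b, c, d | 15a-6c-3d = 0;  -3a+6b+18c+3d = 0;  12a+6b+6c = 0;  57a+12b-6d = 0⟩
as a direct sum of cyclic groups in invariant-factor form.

rank_ℚ(R)=4; free=4−4=0
SNF(R) diag = [3, 3, 6, 6] → torsion [3, 3, 6, 6]

Answer: M ≅ ℤ/3 ⊕ ℤ/3 ⊕ ℤ/6 ⊕ ℤ/6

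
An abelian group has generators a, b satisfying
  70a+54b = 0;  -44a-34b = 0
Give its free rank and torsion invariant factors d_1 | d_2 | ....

Answer: M ≅ ℤ/2 ⊕ ℤ/2

Derivation:
rank_ℚ(R)=2; free=2−2=0
SNF(R) diag = [2, 2] → torsion [2, 2]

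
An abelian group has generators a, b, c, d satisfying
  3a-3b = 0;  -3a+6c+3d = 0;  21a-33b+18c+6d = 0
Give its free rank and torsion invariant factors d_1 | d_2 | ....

rank_ℚ(R)=3; free=4−3=1
SNF(R) diag = [3, 3, 6] → torsion [3, 3, 6]

Answer: M ≅ ℤ^1 ⊕ ℤ/3 ⊕ ℤ/3 ⊕ ℤ/6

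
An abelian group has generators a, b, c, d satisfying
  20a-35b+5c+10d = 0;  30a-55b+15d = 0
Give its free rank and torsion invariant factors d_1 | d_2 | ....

Answer: M ≅ ℤ^2 ⊕ ℤ/5 ⊕ ℤ/5

Derivation:
rank_ℚ(R)=2; free=4−2=2
SNF(R) diag = [5, 5] → torsion [5, 5]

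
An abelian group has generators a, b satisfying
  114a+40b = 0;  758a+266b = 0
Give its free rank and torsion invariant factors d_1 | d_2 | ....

rank_ℚ(R)=2; free=2−2=0
SNF(R) diag = [2, 2] → torsion [2, 2]

Answer: M ≅ ℤ/2 ⊕ ℤ/2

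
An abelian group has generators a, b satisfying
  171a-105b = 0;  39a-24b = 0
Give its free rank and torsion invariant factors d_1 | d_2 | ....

rank_ℚ(R)=2; free=2−2=0
SNF(R) diag = [3, 3] → torsion [3, 3]

Answer: M ≅ ℤ/3 ⊕ ℤ/3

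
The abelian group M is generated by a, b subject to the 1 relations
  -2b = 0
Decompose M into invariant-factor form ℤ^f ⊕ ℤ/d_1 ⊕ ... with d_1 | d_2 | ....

rank_ℚ(R)=1; free=2−1=1
SNF(R) diag = [2] → torsion [2]

Answer: M ≅ ℤ^1 ⊕ ℤ/2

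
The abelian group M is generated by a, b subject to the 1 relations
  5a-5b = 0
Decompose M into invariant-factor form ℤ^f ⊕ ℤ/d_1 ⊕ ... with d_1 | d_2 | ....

rank_ℚ(R)=1; free=2−1=1
SNF(R) diag = [5] → torsion [5]

Answer: M ≅ ℤ^1 ⊕ ℤ/5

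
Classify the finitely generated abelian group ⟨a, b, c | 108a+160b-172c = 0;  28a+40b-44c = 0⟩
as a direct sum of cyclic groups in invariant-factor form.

rank_ℚ(R)=2; free=3−2=1
SNF(R) diag = [4, 8] → torsion [4, 8]

Answer: M ≅ ℤ^1 ⊕ ℤ/4 ⊕ ℤ/8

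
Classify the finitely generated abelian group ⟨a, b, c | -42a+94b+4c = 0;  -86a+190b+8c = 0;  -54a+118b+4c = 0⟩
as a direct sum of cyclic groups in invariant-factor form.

rank_ℚ(R)=3; free=3−3=0
SNF(R) diag = [2, 4, 12] → torsion [2, 4, 12]

Answer: M ≅ ℤ/2 ⊕ ℤ/4 ⊕ ℤ/12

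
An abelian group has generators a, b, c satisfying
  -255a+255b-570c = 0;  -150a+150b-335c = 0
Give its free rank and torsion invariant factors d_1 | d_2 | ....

Answer: M ≅ ℤ^1 ⊕ ℤ/5 ⊕ ℤ/15

Derivation:
rank_ℚ(R)=2; free=3−2=1
SNF(R) diag = [5, 15] → torsion [5, 15]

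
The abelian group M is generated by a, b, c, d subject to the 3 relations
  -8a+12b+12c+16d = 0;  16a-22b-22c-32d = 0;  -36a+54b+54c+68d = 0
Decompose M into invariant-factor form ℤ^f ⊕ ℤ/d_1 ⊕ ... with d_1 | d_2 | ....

rank_ℚ(R)=3; free=4−3=1
SNF(R) diag = [2, 4, 8] → torsion [2, 4, 8]

Answer: M ≅ ℤ^1 ⊕ ℤ/2 ⊕ ℤ/4 ⊕ ℤ/8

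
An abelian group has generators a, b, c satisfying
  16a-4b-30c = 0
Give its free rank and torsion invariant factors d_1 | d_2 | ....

Answer: M ≅ ℤ^2 ⊕ ℤ/2

Derivation:
rank_ℚ(R)=1; free=3−1=2
SNF(R) diag = [2] → torsion [2]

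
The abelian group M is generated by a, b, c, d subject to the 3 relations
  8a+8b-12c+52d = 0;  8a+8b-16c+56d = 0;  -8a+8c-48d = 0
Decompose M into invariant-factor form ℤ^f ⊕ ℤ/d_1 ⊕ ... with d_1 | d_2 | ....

rank_ℚ(R)=3; free=4−3=1
SNF(R) diag = [4, 8, 8] → torsion [4, 8, 8]

Answer: M ≅ ℤ^1 ⊕ ℤ/4 ⊕ ℤ/8 ⊕ ℤ/8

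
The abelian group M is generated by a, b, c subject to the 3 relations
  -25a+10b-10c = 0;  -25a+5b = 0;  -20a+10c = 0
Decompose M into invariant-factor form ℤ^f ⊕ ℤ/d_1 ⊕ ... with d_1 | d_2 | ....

rank_ℚ(R)=3; free=3−3=0
SNF(R) diag = [5, 5, 10] → torsion [5, 5, 10]

Answer: M ≅ ℤ/5 ⊕ ℤ/5 ⊕ ℤ/10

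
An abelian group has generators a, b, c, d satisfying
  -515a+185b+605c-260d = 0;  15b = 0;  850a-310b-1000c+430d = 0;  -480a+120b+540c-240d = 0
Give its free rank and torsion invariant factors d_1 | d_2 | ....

Answer: M ≅ ℤ/5 ⊕ ℤ/15 ⊕ ℤ/30 ⊕ ℤ/60

Derivation:
rank_ℚ(R)=4; free=4−4=0
SNF(R) diag = [5, 15, 30, 60] → torsion [5, 15, 30, 60]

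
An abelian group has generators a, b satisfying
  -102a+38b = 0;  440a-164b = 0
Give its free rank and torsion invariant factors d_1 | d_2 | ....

Answer: M ≅ ℤ/2 ⊕ ℤ/4

Derivation:
rank_ℚ(R)=2; free=2−2=0
SNF(R) diag = [2, 4] → torsion [2, 4]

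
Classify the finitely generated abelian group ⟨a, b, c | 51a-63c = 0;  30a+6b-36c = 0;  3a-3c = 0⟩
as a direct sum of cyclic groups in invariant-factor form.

rank_ℚ(R)=3; free=3−3=0
SNF(R) diag = [3, 6, 12] → torsion [3, 6, 12]

Answer: M ≅ ℤ/3 ⊕ ℤ/6 ⊕ ℤ/12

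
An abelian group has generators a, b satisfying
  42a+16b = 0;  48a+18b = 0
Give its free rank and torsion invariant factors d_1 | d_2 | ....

rank_ℚ(R)=2; free=2−2=0
SNF(R) diag = [2, 6] → torsion [2, 6]

Answer: M ≅ ℤ/2 ⊕ ℤ/6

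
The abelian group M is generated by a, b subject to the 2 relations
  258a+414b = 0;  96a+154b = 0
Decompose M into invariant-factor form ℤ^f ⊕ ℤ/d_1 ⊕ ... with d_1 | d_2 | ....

Answer: M ≅ ℤ/2 ⊕ ℤ/6

Derivation:
rank_ℚ(R)=2; free=2−2=0
SNF(R) diag = [2, 6] → torsion [2, 6]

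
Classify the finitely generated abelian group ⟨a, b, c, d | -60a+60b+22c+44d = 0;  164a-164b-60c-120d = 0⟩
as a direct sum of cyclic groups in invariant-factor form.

Answer: M ≅ ℤ^2 ⊕ ℤ/2 ⊕ ℤ/4

Derivation:
rank_ℚ(R)=2; free=4−2=2
SNF(R) diag = [2, 4] → torsion [2, 4]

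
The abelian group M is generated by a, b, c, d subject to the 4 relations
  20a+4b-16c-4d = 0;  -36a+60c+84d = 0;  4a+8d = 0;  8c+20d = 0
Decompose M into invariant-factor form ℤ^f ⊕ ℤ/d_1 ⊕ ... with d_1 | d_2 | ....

rank_ℚ(R)=4; free=4−4=0
SNF(R) diag = [4, 4, 4, 12] → torsion [4, 4, 4, 12]

Answer: M ≅ ℤ/4 ⊕ ℤ/4 ⊕ ℤ/4 ⊕ ℤ/12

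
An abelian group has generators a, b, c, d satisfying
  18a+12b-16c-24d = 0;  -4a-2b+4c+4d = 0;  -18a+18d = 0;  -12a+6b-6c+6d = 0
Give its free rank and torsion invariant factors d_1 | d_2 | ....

rank_ℚ(R)=4; free=4−4=0
SNF(R) diag = [2, 2, 6, 18] → torsion [2, 2, 6, 18]

Answer: M ≅ ℤ/2 ⊕ ℤ/2 ⊕ ℤ/6 ⊕ ℤ/18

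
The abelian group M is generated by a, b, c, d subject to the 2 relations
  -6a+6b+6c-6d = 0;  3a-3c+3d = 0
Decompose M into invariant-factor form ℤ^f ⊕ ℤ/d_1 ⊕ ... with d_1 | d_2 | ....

rank_ℚ(R)=2; free=4−2=2
SNF(R) diag = [3, 6] → torsion [3, 6]

Answer: M ≅ ℤ^2 ⊕ ℤ/3 ⊕ ℤ/6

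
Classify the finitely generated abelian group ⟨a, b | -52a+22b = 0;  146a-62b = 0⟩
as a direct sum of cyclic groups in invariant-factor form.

Answer: M ≅ ℤ/2 ⊕ ℤ/6

Derivation:
rank_ℚ(R)=2; free=2−2=0
SNF(R) diag = [2, 6] → torsion [2, 6]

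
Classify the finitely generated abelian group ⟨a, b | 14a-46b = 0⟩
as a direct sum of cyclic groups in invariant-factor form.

Answer: M ≅ ℤ^1 ⊕ ℤ/2

Derivation:
rank_ℚ(R)=1; free=2−1=1
SNF(R) diag = [2] → torsion [2]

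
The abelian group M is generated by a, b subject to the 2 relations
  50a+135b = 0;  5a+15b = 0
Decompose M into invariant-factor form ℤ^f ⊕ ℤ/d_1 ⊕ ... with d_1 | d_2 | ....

rank_ℚ(R)=2; free=2−2=0
SNF(R) diag = [5, 15] → torsion [5, 15]

Answer: M ≅ ℤ/5 ⊕ ℤ/15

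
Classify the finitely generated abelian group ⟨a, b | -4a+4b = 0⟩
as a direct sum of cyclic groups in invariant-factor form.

rank_ℚ(R)=1; free=2−1=1
SNF(R) diag = [4] → torsion [4]

Answer: M ≅ ℤ^1 ⊕ ℤ/4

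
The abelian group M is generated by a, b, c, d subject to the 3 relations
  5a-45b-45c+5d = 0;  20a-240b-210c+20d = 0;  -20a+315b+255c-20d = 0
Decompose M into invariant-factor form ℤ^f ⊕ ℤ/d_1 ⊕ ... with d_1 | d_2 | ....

rank_ℚ(R)=3; free=4−3=1
SNF(R) diag = [5, 15, 30] → torsion [5, 15, 30]

Answer: M ≅ ℤ^1 ⊕ ℤ/5 ⊕ ℤ/15 ⊕ ℤ/30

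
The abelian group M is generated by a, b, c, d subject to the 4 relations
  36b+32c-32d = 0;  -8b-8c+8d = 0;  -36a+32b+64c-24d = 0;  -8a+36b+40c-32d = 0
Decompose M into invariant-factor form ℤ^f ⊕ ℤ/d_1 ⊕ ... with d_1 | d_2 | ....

Answer: M ≅ ℤ/4 ⊕ ℤ/4 ⊕ ℤ/8 ⊕ ℤ/8

Derivation:
rank_ℚ(R)=4; free=4−4=0
SNF(R) diag = [4, 4, 8, 8] → torsion [4, 4, 8, 8]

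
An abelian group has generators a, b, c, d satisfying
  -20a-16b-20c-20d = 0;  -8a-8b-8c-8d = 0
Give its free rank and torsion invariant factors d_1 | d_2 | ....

rank_ℚ(R)=2; free=4−2=2
SNF(R) diag = [4, 8] → torsion [4, 8]

Answer: M ≅ ℤ^2 ⊕ ℤ/4 ⊕ ℤ/8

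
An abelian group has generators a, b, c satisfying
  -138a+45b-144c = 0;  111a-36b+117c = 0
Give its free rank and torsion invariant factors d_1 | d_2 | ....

rank_ℚ(R)=2; free=3−2=1
SNF(R) diag = [3, 9] → torsion [3, 9]

Answer: M ≅ ℤ^1 ⊕ ℤ/3 ⊕ ℤ/9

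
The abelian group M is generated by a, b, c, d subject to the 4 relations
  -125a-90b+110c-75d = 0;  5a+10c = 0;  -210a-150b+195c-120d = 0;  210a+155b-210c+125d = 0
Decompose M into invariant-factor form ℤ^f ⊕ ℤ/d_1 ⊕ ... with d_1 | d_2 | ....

rank_ℚ(R)=4; free=4−4=0
SNF(R) diag = [5, 5, 15, 15] → torsion [5, 5, 15, 15]

Answer: M ≅ ℤ/5 ⊕ ℤ/5 ⊕ ℤ/15 ⊕ ℤ/15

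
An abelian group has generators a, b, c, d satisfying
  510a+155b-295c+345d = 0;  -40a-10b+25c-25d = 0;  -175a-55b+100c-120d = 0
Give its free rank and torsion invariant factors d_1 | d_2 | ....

Answer: M ≅ ℤ^1 ⊕ ℤ/5 ⊕ ℤ/5 ⊕ ℤ/5

Derivation:
rank_ℚ(R)=3; free=4−3=1
SNF(R) diag = [5, 5, 5] → torsion [5, 5, 5]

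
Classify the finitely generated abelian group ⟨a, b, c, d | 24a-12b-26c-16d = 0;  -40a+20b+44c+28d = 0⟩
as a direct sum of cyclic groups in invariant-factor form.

rank_ℚ(R)=2; free=4−2=2
SNF(R) diag = [2, 4] → torsion [2, 4]

Answer: M ≅ ℤ^2 ⊕ ℤ/2 ⊕ ℤ/4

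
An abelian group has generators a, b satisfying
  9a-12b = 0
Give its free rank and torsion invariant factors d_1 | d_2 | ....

rank_ℚ(R)=1; free=2−1=1
SNF(R) diag = [3] → torsion [3]

Answer: M ≅ ℤ^1 ⊕ ℤ/3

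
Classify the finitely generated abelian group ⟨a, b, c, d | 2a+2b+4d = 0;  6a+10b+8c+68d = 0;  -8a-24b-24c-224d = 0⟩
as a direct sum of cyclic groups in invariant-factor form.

rank_ℚ(R)=3; free=4−3=1
SNF(R) diag = [2, 4, 8] → torsion [2, 4, 8]

Answer: M ≅ ℤ^1 ⊕ ℤ/2 ⊕ ℤ/4 ⊕ ℤ/8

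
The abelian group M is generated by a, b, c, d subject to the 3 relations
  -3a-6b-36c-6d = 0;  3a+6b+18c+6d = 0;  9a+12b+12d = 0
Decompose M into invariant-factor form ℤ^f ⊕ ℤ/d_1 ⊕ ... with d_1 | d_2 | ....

rank_ℚ(R)=3; free=4−3=1
SNF(R) diag = [3, 6, 18] → torsion [3, 6, 18]

Answer: M ≅ ℤ^1 ⊕ ℤ/3 ⊕ ℤ/6 ⊕ ℤ/18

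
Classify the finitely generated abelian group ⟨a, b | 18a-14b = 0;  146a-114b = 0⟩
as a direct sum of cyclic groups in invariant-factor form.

rank_ℚ(R)=2; free=2−2=0
SNF(R) diag = [2, 4] → torsion [2, 4]

Answer: M ≅ ℤ/2 ⊕ ℤ/4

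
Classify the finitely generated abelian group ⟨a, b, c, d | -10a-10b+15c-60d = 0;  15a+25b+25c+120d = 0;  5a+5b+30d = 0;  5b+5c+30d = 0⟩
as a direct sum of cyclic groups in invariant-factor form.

Answer: M ≅ ℤ/5 ⊕ ℤ/5 ⊕ ℤ/15 ⊕ ℤ/30

Derivation:
rank_ℚ(R)=4; free=4−4=0
SNF(R) diag = [5, 5, 15, 30] → torsion [5, 5, 15, 30]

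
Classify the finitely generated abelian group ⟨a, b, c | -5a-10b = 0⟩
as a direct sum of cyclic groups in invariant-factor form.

rank_ℚ(R)=1; free=3−1=2
SNF(R) diag = [5] → torsion [5]

Answer: M ≅ ℤ^2 ⊕ ℤ/5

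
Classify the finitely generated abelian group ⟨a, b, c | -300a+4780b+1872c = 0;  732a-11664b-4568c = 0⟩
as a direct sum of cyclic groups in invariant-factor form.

rank_ℚ(R)=2; free=3−2=1
SNF(R) diag = [4, 4] → torsion [4, 4]

Answer: M ≅ ℤ^1 ⊕ ℤ/4 ⊕ ℤ/4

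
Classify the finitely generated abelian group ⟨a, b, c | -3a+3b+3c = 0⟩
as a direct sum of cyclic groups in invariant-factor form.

Answer: M ≅ ℤ^2 ⊕ ℤ/3

Derivation:
rank_ℚ(R)=1; free=3−1=2
SNF(R) diag = [3] → torsion [3]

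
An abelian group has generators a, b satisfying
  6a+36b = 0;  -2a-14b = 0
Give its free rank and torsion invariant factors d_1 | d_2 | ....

rank_ℚ(R)=2; free=2−2=0
SNF(R) diag = [2, 6] → torsion [2, 6]

Answer: M ≅ ℤ/2 ⊕ ℤ/6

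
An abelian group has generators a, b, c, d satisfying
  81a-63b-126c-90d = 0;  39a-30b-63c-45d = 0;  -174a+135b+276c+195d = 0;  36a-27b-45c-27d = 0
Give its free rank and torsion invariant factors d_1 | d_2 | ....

rank_ℚ(R)=4; free=4−4=0
SNF(R) diag = [3, 3, 9, 18] → torsion [3, 3, 9, 18]

Answer: M ≅ ℤ/3 ⊕ ℤ/3 ⊕ ℤ/9 ⊕ ℤ/18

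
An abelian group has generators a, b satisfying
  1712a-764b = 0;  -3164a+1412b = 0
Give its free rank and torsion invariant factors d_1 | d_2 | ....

rank_ℚ(R)=2; free=2−2=0
SNF(R) diag = [4, 12] → torsion [4, 12]

Answer: M ≅ ℤ/4 ⊕ ℤ/12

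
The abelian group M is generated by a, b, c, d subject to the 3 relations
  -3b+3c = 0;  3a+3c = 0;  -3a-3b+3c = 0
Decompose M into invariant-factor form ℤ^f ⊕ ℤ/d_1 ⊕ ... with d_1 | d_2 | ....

rank_ℚ(R)=3; free=4−3=1
SNF(R) diag = [3, 3, 3] → torsion [3, 3, 3]

Answer: M ≅ ℤ^1 ⊕ ℤ/3 ⊕ ℤ/3 ⊕ ℤ/3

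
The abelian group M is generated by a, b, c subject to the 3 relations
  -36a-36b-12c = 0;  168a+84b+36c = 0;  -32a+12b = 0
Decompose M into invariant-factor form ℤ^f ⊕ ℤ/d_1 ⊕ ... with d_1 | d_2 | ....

rank_ℚ(R)=3; free=3−3=0
SNF(R) diag = [4, 12, 12] → torsion [4, 12, 12]

Answer: M ≅ ℤ/4 ⊕ ℤ/12 ⊕ ℤ/12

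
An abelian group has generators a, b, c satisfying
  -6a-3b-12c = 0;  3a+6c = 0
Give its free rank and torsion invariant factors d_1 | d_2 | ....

rank_ℚ(R)=2; free=3−2=1
SNF(R) diag = [3, 3] → torsion [3, 3]

Answer: M ≅ ℤ^1 ⊕ ℤ/3 ⊕ ℤ/3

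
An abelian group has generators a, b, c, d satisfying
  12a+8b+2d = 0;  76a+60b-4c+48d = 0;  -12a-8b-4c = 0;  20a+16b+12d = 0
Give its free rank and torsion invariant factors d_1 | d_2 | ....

Answer: M ≅ ℤ/2 ⊕ ℤ/4 ⊕ ℤ/4 ⊕ ℤ/12

Derivation:
rank_ℚ(R)=4; free=4−4=0
SNF(R) diag = [2, 4, 4, 12] → torsion [2, 4, 4, 12]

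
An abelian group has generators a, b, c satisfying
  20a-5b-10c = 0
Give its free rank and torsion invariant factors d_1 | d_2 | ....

rank_ℚ(R)=1; free=3−1=2
SNF(R) diag = [5] → torsion [5]

Answer: M ≅ ℤ^2 ⊕ ℤ/5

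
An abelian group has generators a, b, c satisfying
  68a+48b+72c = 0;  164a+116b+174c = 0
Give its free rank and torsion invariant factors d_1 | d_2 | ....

Answer: M ≅ ℤ^1 ⊕ ℤ/2 ⊕ ℤ/4

Derivation:
rank_ℚ(R)=2; free=3−2=1
SNF(R) diag = [2, 4] → torsion [2, 4]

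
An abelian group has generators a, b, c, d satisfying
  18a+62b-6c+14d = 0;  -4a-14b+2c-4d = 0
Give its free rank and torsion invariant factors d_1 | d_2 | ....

rank_ℚ(R)=2; free=4−2=2
SNF(R) diag = [2, 2] → torsion [2, 2]

Answer: M ≅ ℤ^2 ⊕ ℤ/2 ⊕ ℤ/2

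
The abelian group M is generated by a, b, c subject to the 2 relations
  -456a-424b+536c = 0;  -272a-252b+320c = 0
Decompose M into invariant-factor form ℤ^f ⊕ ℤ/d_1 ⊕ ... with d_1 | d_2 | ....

rank_ℚ(R)=2; free=3−2=1
SNF(R) diag = [4, 8] → torsion [4, 8]

Answer: M ≅ ℤ^1 ⊕ ℤ/4 ⊕ ℤ/8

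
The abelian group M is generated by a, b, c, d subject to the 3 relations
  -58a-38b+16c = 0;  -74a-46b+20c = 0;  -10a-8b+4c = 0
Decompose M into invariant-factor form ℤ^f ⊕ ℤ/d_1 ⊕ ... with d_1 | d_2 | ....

rank_ℚ(R)=3; free=4−3=1
SNF(R) diag = [2, 6, 12] → torsion [2, 6, 12]

Answer: M ≅ ℤ^1 ⊕ ℤ/2 ⊕ ℤ/6 ⊕ ℤ/12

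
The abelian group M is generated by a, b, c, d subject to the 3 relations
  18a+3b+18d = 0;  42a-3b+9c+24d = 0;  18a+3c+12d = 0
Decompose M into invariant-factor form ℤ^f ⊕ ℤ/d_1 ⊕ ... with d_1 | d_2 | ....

rank_ℚ(R)=3; free=4−3=1
SNF(R) diag = [3, 3, 6] → torsion [3, 3, 6]

Answer: M ≅ ℤ^1 ⊕ ℤ/3 ⊕ ℤ/3 ⊕ ℤ/6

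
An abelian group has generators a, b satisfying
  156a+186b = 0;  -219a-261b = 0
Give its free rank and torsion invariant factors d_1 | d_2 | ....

Answer: M ≅ ℤ/3 ⊕ ℤ/6

Derivation:
rank_ℚ(R)=2; free=2−2=0
SNF(R) diag = [3, 6] → torsion [3, 6]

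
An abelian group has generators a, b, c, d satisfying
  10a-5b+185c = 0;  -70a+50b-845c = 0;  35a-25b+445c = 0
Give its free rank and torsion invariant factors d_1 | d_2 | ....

Answer: M ≅ ℤ^1 ⊕ ℤ/5 ⊕ ℤ/15 ⊕ ℤ/45

Derivation:
rank_ℚ(R)=3; free=4−3=1
SNF(R) diag = [5, 15, 45] → torsion [5, 15, 45]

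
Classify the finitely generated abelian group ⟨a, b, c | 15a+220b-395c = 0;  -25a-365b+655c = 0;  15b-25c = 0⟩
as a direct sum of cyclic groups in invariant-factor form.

rank_ℚ(R)=3; free=3−3=0
SNF(R) diag = [5, 5, 5] → torsion [5, 5, 5]

Answer: M ≅ ℤ/5 ⊕ ℤ/5 ⊕ ℤ/5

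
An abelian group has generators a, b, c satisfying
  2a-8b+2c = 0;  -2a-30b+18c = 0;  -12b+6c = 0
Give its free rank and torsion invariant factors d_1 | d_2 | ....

rank_ℚ(R)=3; free=3−3=0
SNF(R) diag = [2, 2, 6] → torsion [2, 2, 6]

Answer: M ≅ ℤ/2 ⊕ ℤ/2 ⊕ ℤ/6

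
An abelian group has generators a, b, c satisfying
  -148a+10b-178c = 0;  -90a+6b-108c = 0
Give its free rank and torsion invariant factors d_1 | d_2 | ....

rank_ℚ(R)=2; free=3−2=1
SNF(R) diag = [2, 6] → torsion [2, 6]

Answer: M ≅ ℤ^1 ⊕ ℤ/2 ⊕ ℤ/6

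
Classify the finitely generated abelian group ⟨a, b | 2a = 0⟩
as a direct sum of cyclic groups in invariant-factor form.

rank_ℚ(R)=1; free=2−1=1
SNF(R) diag = [2] → torsion [2]

Answer: M ≅ ℤ^1 ⊕ ℤ/2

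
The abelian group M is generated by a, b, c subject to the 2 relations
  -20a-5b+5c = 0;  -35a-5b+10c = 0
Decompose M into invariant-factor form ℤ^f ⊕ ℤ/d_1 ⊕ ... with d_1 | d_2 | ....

Answer: M ≅ ℤ^1 ⊕ ℤ/5 ⊕ ℤ/5

Derivation:
rank_ℚ(R)=2; free=3−2=1
SNF(R) diag = [5, 5] → torsion [5, 5]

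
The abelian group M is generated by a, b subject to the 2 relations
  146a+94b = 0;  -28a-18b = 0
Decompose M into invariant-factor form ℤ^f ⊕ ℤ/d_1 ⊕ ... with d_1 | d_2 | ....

Answer: M ≅ ℤ/2 ⊕ ℤ/2

Derivation:
rank_ℚ(R)=2; free=2−2=0
SNF(R) diag = [2, 2] → torsion [2, 2]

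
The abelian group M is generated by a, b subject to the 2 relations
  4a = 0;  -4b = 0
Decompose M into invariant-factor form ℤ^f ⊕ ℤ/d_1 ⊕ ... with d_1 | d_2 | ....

rank_ℚ(R)=2; free=2−2=0
SNF(R) diag = [4, 4] → torsion [4, 4]

Answer: M ≅ ℤ/4 ⊕ ℤ/4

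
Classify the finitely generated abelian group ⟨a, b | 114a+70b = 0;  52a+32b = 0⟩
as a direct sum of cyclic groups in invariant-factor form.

rank_ℚ(R)=2; free=2−2=0
SNF(R) diag = [2, 4] → torsion [2, 4]

Answer: M ≅ ℤ/2 ⊕ ℤ/4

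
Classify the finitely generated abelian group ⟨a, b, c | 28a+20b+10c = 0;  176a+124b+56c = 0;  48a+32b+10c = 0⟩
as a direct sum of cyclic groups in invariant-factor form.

rank_ℚ(R)=3; free=3−3=0
SNF(R) diag = [2, 4, 12] → torsion [2, 4, 12]

Answer: M ≅ ℤ/2 ⊕ ℤ/4 ⊕ ℤ/12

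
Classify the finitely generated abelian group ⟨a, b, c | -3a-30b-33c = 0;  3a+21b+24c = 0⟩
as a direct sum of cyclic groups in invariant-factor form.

Answer: M ≅ ℤ^1 ⊕ ℤ/3 ⊕ ℤ/9

Derivation:
rank_ℚ(R)=2; free=3−2=1
SNF(R) diag = [3, 9] → torsion [3, 9]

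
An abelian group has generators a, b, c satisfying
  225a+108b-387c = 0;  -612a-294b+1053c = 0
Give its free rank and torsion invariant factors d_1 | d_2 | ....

Answer: M ≅ ℤ^1 ⊕ ℤ/3 ⊕ ℤ/9

Derivation:
rank_ℚ(R)=2; free=3−2=1
SNF(R) diag = [3, 9] → torsion [3, 9]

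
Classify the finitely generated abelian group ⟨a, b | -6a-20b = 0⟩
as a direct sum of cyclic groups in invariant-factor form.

rank_ℚ(R)=1; free=2−1=1
SNF(R) diag = [2] → torsion [2]

Answer: M ≅ ℤ^1 ⊕ ℤ/2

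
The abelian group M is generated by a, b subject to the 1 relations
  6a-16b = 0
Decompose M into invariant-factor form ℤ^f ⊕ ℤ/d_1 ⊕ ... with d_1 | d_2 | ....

Answer: M ≅ ℤ^1 ⊕ ℤ/2

Derivation:
rank_ℚ(R)=1; free=2−1=1
SNF(R) diag = [2] → torsion [2]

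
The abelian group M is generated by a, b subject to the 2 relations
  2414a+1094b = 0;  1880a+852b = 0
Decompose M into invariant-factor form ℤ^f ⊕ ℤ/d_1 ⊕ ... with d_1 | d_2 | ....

rank_ℚ(R)=2; free=2−2=0
SNF(R) diag = [2, 4] → torsion [2, 4]

Answer: M ≅ ℤ/2 ⊕ ℤ/4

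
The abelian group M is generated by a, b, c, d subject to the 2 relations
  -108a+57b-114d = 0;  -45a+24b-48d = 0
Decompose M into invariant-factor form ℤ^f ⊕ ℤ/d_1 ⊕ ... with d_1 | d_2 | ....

Answer: M ≅ ℤ^2 ⊕ ℤ/3 ⊕ ℤ/9

Derivation:
rank_ℚ(R)=2; free=4−2=2
SNF(R) diag = [3, 9] → torsion [3, 9]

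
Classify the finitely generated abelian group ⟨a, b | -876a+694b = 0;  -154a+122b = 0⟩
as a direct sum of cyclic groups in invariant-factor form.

Answer: M ≅ ℤ/2 ⊕ ℤ/2

Derivation:
rank_ℚ(R)=2; free=2−2=0
SNF(R) diag = [2, 2] → torsion [2, 2]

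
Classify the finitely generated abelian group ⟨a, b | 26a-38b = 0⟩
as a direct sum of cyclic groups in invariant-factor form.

Answer: M ≅ ℤ^1 ⊕ ℤ/2

Derivation:
rank_ℚ(R)=1; free=2−1=1
SNF(R) diag = [2] → torsion [2]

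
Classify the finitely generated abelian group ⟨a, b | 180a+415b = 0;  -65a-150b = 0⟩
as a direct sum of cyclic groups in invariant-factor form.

Answer: M ≅ ℤ/5 ⊕ ℤ/5

Derivation:
rank_ℚ(R)=2; free=2−2=0
SNF(R) diag = [5, 5] → torsion [5, 5]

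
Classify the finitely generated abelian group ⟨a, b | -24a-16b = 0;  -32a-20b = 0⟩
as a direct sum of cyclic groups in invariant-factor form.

rank_ℚ(R)=2; free=2−2=0
SNF(R) diag = [4, 8] → torsion [4, 8]

Answer: M ≅ ℤ/4 ⊕ ℤ/8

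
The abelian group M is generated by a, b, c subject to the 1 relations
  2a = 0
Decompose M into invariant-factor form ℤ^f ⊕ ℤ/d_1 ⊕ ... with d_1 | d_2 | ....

Answer: M ≅ ℤ^2 ⊕ ℤ/2

Derivation:
rank_ℚ(R)=1; free=3−1=2
SNF(R) diag = [2] → torsion [2]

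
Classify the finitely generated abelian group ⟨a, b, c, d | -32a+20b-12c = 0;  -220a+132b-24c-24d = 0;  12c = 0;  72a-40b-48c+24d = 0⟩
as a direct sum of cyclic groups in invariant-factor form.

rank_ℚ(R)=4; free=4−4=0
SNF(R) diag = [4, 4, 12, 24] → torsion [4, 4, 12, 24]

Answer: M ≅ ℤ/4 ⊕ ℤ/4 ⊕ ℤ/12 ⊕ ℤ/24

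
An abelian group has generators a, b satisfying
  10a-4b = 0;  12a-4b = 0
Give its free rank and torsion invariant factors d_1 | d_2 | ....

rank_ℚ(R)=2; free=2−2=0
SNF(R) diag = [2, 4] → torsion [2, 4]

Answer: M ≅ ℤ/2 ⊕ ℤ/4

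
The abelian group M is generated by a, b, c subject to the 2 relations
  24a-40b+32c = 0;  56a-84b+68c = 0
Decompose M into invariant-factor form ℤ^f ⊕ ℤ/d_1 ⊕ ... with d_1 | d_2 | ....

Answer: M ≅ ℤ^1 ⊕ ℤ/4 ⊕ ℤ/8

Derivation:
rank_ℚ(R)=2; free=3−2=1
SNF(R) diag = [4, 8] → torsion [4, 8]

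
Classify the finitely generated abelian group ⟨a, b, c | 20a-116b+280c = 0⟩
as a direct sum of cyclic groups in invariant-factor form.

Answer: M ≅ ℤ^2 ⊕ ℤ/4

Derivation:
rank_ℚ(R)=1; free=3−1=2
SNF(R) diag = [4] → torsion [4]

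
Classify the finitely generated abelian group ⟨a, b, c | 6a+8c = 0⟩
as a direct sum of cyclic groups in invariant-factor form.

Answer: M ≅ ℤ^2 ⊕ ℤ/2

Derivation:
rank_ℚ(R)=1; free=3−1=2
SNF(R) diag = [2] → torsion [2]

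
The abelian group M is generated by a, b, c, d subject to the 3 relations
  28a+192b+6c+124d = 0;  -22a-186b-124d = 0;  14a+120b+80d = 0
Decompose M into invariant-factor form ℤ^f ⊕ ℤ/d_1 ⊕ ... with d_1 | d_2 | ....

Answer: M ≅ ℤ^1 ⊕ ℤ/2 ⊕ ℤ/6 ⊕ ℤ/6

Derivation:
rank_ℚ(R)=3; free=4−3=1
SNF(R) diag = [2, 6, 6] → torsion [2, 6, 6]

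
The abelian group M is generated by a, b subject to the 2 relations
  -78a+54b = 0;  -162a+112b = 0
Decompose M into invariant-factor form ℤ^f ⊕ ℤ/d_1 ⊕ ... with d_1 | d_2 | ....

Answer: M ≅ ℤ/2 ⊕ ℤ/6

Derivation:
rank_ℚ(R)=2; free=2−2=0
SNF(R) diag = [2, 6] → torsion [2, 6]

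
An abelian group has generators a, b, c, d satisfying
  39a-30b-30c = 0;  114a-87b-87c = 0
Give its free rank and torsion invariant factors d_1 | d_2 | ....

rank_ℚ(R)=2; free=4−2=2
SNF(R) diag = [3, 9] → torsion [3, 9]

Answer: M ≅ ℤ^2 ⊕ ℤ/3 ⊕ ℤ/9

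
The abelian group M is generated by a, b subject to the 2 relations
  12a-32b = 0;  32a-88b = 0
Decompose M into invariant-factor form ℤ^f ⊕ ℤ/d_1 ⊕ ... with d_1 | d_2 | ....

Answer: M ≅ ℤ/4 ⊕ ℤ/8

Derivation:
rank_ℚ(R)=2; free=2−2=0
SNF(R) diag = [4, 8] → torsion [4, 8]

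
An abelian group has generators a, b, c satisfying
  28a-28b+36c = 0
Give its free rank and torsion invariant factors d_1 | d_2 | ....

Answer: M ≅ ℤ^2 ⊕ ℤ/4

Derivation:
rank_ℚ(R)=1; free=3−1=2
SNF(R) diag = [4] → torsion [4]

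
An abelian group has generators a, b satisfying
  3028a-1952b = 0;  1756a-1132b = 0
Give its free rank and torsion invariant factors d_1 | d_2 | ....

Answer: M ≅ ℤ/4 ⊕ ℤ/4

Derivation:
rank_ℚ(R)=2; free=2−2=0
SNF(R) diag = [4, 4] → torsion [4, 4]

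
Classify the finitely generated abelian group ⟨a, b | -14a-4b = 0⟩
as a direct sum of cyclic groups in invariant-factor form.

Answer: M ≅ ℤ^1 ⊕ ℤ/2

Derivation:
rank_ℚ(R)=1; free=2−1=1
SNF(R) diag = [2] → torsion [2]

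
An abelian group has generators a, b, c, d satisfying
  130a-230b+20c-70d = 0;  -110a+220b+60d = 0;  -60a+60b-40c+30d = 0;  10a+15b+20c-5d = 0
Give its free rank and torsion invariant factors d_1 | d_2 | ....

Answer: M ≅ ℤ/5 ⊕ ℤ/10 ⊕ ℤ/10 ⊕ ℤ/20

Derivation:
rank_ℚ(R)=4; free=4−4=0
SNF(R) diag = [5, 10, 10, 20] → torsion [5, 10, 10, 20]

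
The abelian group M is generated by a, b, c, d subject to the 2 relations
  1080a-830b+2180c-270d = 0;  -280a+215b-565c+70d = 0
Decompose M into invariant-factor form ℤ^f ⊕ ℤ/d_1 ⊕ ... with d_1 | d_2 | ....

rank_ℚ(R)=2; free=4−2=2
SNF(R) diag = [5, 10] → torsion [5, 10]

Answer: M ≅ ℤ^2 ⊕ ℤ/5 ⊕ ℤ/10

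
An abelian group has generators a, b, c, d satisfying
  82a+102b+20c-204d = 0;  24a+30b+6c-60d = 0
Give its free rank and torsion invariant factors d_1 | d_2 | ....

Answer: M ≅ ℤ^2 ⊕ ℤ/2 ⊕ ℤ/6

Derivation:
rank_ℚ(R)=2; free=4−2=2
SNF(R) diag = [2, 6] → torsion [2, 6]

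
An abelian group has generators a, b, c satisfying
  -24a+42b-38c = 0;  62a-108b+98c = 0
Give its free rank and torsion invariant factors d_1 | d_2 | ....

rank_ℚ(R)=2; free=3−2=1
SNF(R) diag = [2, 2] → torsion [2, 2]

Answer: M ≅ ℤ^1 ⊕ ℤ/2 ⊕ ℤ/2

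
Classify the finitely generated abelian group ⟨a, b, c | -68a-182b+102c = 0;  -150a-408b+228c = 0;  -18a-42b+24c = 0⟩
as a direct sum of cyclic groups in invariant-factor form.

rank_ℚ(R)=3; free=3−3=0
SNF(R) diag = [2, 6, 6] → torsion [2, 6, 6]

Answer: M ≅ ℤ/2 ⊕ ℤ/6 ⊕ ℤ/6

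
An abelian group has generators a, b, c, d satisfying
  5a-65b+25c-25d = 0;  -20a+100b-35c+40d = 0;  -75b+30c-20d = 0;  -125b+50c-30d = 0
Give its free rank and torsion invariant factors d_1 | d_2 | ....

Answer: M ≅ ℤ/5 ⊕ ℤ/5 ⊕ ℤ/5 ⊕ ℤ/10

Derivation:
rank_ℚ(R)=4; free=4−4=0
SNF(R) diag = [5, 5, 5, 10] → torsion [5, 5, 5, 10]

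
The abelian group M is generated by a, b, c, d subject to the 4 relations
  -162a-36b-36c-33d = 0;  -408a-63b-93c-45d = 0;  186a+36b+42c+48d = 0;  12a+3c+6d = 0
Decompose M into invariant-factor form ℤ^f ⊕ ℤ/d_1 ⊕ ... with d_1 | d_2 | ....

Answer: M ≅ ℤ/3 ⊕ ℤ/3 ⊕ ℤ/9 ⊕ ℤ/18

Derivation:
rank_ℚ(R)=4; free=4−4=0
SNF(R) diag = [3, 3, 9, 18] → torsion [3, 3, 9, 18]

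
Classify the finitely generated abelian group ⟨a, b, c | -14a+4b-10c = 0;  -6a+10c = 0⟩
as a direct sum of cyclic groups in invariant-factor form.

Answer: M ≅ ℤ^1 ⊕ ℤ/2 ⊕ ℤ/4

Derivation:
rank_ℚ(R)=2; free=3−2=1
SNF(R) diag = [2, 4] → torsion [2, 4]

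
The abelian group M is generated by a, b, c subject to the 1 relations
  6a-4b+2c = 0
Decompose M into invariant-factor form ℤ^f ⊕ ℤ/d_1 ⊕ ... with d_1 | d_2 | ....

rank_ℚ(R)=1; free=3−1=2
SNF(R) diag = [2] → torsion [2]

Answer: M ≅ ℤ^2 ⊕ ℤ/2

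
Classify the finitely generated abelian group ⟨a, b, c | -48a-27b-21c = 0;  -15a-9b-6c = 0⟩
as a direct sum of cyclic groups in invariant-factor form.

Answer: M ≅ ℤ^1 ⊕ ℤ/3 ⊕ ℤ/9

Derivation:
rank_ℚ(R)=2; free=3−2=1
SNF(R) diag = [3, 9] → torsion [3, 9]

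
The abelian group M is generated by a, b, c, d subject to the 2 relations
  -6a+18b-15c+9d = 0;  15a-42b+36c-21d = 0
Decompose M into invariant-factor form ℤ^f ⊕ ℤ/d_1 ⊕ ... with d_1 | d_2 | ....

Answer: M ≅ ℤ^2 ⊕ ℤ/3 ⊕ ℤ/3

Derivation:
rank_ℚ(R)=2; free=4−2=2
SNF(R) diag = [3, 3] → torsion [3, 3]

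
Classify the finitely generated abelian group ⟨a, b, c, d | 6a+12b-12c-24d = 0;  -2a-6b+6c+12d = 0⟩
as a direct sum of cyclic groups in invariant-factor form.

Answer: M ≅ ℤ^2 ⊕ ℤ/2 ⊕ ℤ/6

Derivation:
rank_ℚ(R)=2; free=4−2=2
SNF(R) diag = [2, 6] → torsion [2, 6]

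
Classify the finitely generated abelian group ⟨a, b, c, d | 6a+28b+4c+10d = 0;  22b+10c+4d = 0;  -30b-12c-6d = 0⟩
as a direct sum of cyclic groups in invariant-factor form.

Answer: M ≅ ℤ^1 ⊕ ℤ/2 ⊕ ℤ/6 ⊕ ℤ/6

Derivation:
rank_ℚ(R)=3; free=4−3=1
SNF(R) diag = [2, 6, 6] → torsion [2, 6, 6]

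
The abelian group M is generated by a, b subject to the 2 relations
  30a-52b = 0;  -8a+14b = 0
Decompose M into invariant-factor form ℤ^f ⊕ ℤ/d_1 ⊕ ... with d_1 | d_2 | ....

Answer: M ≅ ℤ/2 ⊕ ℤ/2

Derivation:
rank_ℚ(R)=2; free=2−2=0
SNF(R) diag = [2, 2] → torsion [2, 2]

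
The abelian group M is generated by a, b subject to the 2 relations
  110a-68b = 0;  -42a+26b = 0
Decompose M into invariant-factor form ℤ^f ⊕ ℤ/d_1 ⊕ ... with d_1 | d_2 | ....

rank_ℚ(R)=2; free=2−2=0
SNF(R) diag = [2, 2] → torsion [2, 2]

Answer: M ≅ ℤ/2 ⊕ ℤ/2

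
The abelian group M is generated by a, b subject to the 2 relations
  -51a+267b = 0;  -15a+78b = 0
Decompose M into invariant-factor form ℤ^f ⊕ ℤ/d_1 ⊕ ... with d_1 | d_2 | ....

Answer: M ≅ ℤ/3 ⊕ ℤ/9

Derivation:
rank_ℚ(R)=2; free=2−2=0
SNF(R) diag = [3, 9] → torsion [3, 9]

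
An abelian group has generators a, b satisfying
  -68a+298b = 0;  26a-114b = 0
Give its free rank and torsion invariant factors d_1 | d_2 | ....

Answer: M ≅ ℤ/2 ⊕ ℤ/2

Derivation:
rank_ℚ(R)=2; free=2−2=0
SNF(R) diag = [2, 2] → torsion [2, 2]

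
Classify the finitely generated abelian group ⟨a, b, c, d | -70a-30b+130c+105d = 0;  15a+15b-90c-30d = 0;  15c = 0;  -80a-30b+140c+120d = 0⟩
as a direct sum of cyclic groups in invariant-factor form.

Answer: M ≅ ℤ/5 ⊕ ℤ/15 ⊕ ℤ/15 ⊕ ℤ/30

Derivation:
rank_ℚ(R)=4; free=4−4=0
SNF(R) diag = [5, 15, 15, 30] → torsion [5, 15, 15, 30]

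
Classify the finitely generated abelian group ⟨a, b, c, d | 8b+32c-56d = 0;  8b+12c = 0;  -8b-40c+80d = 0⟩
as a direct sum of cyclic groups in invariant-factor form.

rank_ℚ(R)=3; free=4−3=1
SNF(R) diag = [4, 8, 8] → torsion [4, 8, 8]

Answer: M ≅ ℤ^1 ⊕ ℤ/4 ⊕ ℤ/8 ⊕ ℤ/8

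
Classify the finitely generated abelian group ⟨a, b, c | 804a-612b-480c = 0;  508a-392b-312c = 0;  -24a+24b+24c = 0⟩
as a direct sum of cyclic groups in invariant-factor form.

Answer: M ≅ ℤ/4 ⊕ ℤ/12 ⊕ ℤ/24

Derivation:
rank_ℚ(R)=3; free=3−3=0
SNF(R) diag = [4, 12, 24] → torsion [4, 12, 24]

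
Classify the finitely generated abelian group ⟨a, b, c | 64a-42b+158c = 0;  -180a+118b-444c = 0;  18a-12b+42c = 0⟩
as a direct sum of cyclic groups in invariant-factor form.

rank_ℚ(R)=3; free=3−3=0
SNF(R) diag = [2, 2, 6] → torsion [2, 2, 6]

Answer: M ≅ ℤ/2 ⊕ ℤ/2 ⊕ ℤ/6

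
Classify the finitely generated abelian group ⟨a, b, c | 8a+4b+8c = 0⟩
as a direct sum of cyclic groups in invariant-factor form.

rank_ℚ(R)=1; free=3−1=2
SNF(R) diag = [4] → torsion [4]

Answer: M ≅ ℤ^2 ⊕ ℤ/4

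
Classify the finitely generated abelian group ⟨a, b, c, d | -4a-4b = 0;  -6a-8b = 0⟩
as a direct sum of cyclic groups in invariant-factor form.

rank_ℚ(R)=2; free=4−2=2
SNF(R) diag = [2, 4] → torsion [2, 4]

Answer: M ≅ ℤ^2 ⊕ ℤ/2 ⊕ ℤ/4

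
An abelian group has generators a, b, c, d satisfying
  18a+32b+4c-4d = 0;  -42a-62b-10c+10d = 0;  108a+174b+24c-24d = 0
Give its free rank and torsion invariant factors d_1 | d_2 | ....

rank_ℚ(R)=3; free=4−3=1
SNF(R) diag = [2, 6, 18] → torsion [2, 6, 18]

Answer: M ≅ ℤ^1 ⊕ ℤ/2 ⊕ ℤ/6 ⊕ ℤ/18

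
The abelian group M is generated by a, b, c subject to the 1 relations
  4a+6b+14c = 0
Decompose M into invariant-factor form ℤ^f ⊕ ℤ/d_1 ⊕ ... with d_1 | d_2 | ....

Answer: M ≅ ℤ^2 ⊕ ℤ/2

Derivation:
rank_ℚ(R)=1; free=3−1=2
SNF(R) diag = [2] → torsion [2]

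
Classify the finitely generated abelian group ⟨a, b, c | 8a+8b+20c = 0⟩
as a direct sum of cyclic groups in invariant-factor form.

rank_ℚ(R)=1; free=3−1=2
SNF(R) diag = [4] → torsion [4]

Answer: M ≅ ℤ^2 ⊕ ℤ/4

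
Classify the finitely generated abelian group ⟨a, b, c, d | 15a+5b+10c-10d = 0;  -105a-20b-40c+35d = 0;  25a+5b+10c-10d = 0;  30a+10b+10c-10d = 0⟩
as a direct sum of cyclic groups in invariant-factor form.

rank_ℚ(R)=4; free=4−4=0
SNF(R) diag = [5, 5, 10, 10] → torsion [5, 5, 10, 10]

Answer: M ≅ ℤ/5 ⊕ ℤ/5 ⊕ ℤ/10 ⊕ ℤ/10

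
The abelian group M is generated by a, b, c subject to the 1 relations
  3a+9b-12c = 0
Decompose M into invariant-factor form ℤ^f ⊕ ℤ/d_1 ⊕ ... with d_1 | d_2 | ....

Answer: M ≅ ℤ^2 ⊕ ℤ/3

Derivation:
rank_ℚ(R)=1; free=3−1=2
SNF(R) diag = [3] → torsion [3]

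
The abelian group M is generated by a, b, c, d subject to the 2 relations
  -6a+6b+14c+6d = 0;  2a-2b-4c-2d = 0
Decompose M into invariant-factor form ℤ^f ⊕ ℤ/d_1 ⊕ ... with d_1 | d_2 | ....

rank_ℚ(R)=2; free=4−2=2
SNF(R) diag = [2, 2] → torsion [2, 2]

Answer: M ≅ ℤ^2 ⊕ ℤ/2 ⊕ ℤ/2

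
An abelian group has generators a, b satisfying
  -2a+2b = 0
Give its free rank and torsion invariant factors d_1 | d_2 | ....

Answer: M ≅ ℤ^1 ⊕ ℤ/2

Derivation:
rank_ℚ(R)=1; free=2−1=1
SNF(R) diag = [2] → torsion [2]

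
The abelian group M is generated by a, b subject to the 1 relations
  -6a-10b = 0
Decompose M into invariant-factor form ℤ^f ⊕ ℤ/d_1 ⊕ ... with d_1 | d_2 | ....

Answer: M ≅ ℤ^1 ⊕ ℤ/2

Derivation:
rank_ℚ(R)=1; free=2−1=1
SNF(R) diag = [2] → torsion [2]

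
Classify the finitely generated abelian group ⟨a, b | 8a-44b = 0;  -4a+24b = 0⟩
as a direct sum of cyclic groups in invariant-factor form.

Answer: M ≅ ℤ/4 ⊕ ℤ/4

Derivation:
rank_ℚ(R)=2; free=2−2=0
SNF(R) diag = [4, 4] → torsion [4, 4]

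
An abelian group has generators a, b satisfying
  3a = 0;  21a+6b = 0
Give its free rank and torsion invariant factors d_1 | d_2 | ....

rank_ℚ(R)=2; free=2−2=0
SNF(R) diag = [3, 6] → torsion [3, 6]

Answer: M ≅ ℤ/3 ⊕ ℤ/6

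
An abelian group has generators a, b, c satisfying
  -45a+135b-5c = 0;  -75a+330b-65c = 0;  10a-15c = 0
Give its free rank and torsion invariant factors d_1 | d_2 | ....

rank_ℚ(R)=3; free=3−3=0
SNF(R) diag = [5, 5, 15] → torsion [5, 5, 15]

Answer: M ≅ ℤ/5 ⊕ ℤ/5 ⊕ ℤ/15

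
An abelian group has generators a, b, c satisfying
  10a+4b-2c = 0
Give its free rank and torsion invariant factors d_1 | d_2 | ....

Answer: M ≅ ℤ^2 ⊕ ℤ/2

Derivation:
rank_ℚ(R)=1; free=3−1=2
SNF(R) diag = [2] → torsion [2]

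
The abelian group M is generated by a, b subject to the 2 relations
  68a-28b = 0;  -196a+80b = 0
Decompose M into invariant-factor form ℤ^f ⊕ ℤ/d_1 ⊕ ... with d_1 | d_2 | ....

rank_ℚ(R)=2; free=2−2=0
SNF(R) diag = [4, 12] → torsion [4, 12]

Answer: M ≅ ℤ/4 ⊕ ℤ/12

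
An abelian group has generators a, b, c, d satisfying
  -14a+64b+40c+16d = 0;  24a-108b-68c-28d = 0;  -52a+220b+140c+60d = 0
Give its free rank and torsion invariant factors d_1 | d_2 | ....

rank_ℚ(R)=3; free=4−3=1
SNF(R) diag = [2, 4, 8] → torsion [2, 4, 8]

Answer: M ≅ ℤ^1 ⊕ ℤ/2 ⊕ ℤ/4 ⊕ ℤ/8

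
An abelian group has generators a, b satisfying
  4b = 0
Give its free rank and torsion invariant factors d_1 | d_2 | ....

Answer: M ≅ ℤ^1 ⊕ ℤ/4

Derivation:
rank_ℚ(R)=1; free=2−1=1
SNF(R) diag = [4] → torsion [4]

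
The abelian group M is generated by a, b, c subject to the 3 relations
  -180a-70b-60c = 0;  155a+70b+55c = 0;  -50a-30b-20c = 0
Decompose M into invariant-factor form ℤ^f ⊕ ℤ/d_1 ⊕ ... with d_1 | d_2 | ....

Answer: M ≅ ℤ/5 ⊕ ℤ/10 ⊕ ℤ/10

Derivation:
rank_ℚ(R)=3; free=3−3=0
SNF(R) diag = [5, 10, 10] → torsion [5, 10, 10]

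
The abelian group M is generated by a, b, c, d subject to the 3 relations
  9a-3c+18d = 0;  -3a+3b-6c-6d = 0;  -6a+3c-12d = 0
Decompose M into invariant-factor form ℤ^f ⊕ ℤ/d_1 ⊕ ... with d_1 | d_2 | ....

rank_ℚ(R)=3; free=4−3=1
SNF(R) diag = [3, 3, 3] → torsion [3, 3, 3]

Answer: M ≅ ℤ^1 ⊕ ℤ/3 ⊕ ℤ/3 ⊕ ℤ/3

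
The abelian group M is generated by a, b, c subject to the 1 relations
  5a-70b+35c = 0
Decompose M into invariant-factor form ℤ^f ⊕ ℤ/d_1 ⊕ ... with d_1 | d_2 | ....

Answer: M ≅ ℤ^2 ⊕ ℤ/5

Derivation:
rank_ℚ(R)=1; free=3−1=2
SNF(R) diag = [5] → torsion [5]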